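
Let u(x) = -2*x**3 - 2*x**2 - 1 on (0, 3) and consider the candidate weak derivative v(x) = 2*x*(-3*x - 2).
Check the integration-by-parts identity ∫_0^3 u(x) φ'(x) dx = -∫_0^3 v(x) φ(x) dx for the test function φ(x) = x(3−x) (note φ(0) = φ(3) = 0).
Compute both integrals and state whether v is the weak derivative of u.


LHS = 999/10, RHS = 999/10. Yes, v = u' weakly.

u(x) = -2*x**3 - 2*x**2 - 1, classical derivative u'(x) = -6*x**2 - 4*x.
φ(x) = x(3−x), so φ'(x) = 3 - 2*x.
Note φ(0) = φ(3) = 0, so the boundary term u·φ vanishes.
LHS = ∫_0^3 u(x) φ'(x) dx = ∫_0^3 (4*x^4 - 2*x^3 - 6*x^2 + 2*x - 3) dx. Term by term:
  ∫_0^3 4*x^4 dx = 972/5;  ∫_0^3 -2*x^3 dx = -81/2;  ∫_0^3 -6*x^2 dx = -54;
  ∫_0^3 2*x dx = 9;  ∫_0^3 -3 dx = -9.
Sum: 972/5 − 81/2 − 54 + 9 − 9 = 999/10.
So LHS = 999/10.
∫_0^3 v(x) φ(x) dx = ∫_0^3 (6*x^4 - 14*x^3 - 12*x^2) dx. Term by term:
  ∫_0^3 6*x^4 dx = 1458/5;  ∫_0^3 -14*x^3 dx = -567/2;  ∫_0^3 -12*x^2 dx = -108.
Sum: 1458/5 − 567/2 − 108 = -999/10.
So RHS = -∫_0^3 v(x) φ(x) dx = 999/10.
LHS = RHS, so the identity holds for this test φ.
Moreover u is smooth here and v(x) = u'(x) = -6*x**2 - 4*x pointwise, so the identity holds for every test function. Hence v is the weak derivative of u.


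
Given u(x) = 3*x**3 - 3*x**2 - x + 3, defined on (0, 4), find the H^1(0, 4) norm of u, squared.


||u||_{H^1}^2 = 2174936/105

The H^1 norm (squared) on an interval (0, L) is
  ||u||_{H^1}^2 = ∫_0^L u(x)^2 dx + ∫_0^L u'(x)^2 dx.
Compute u'(x) = 9*x**2 - 6*x - 1.
Then u(x)^2 = 9*x**6 - 18*x**5 + 3*x**4 + 24*x**3 - 17*x**2 - 6*x + 9 and u'(x)^2 = 81*x**4 - 108*x**3 + 18*x**2 + 12*x + 1.
Integrate each monomial from 0 to 4 using ∫_0^4 c·x^n dx = c·4^(n+1)/(n+1):
  ∫_0^4 u(x)^2 dx = ∫_0^4 (9*x^6 - 18*x^5 + 3*x^4 + 24*x^3 - 17*x^2 - 6*x + 9) dx. Term by term:
    ∫_0^4 9*x^6 dx = 147456/7;  ∫_0^4 -18*x^5 dx = -12288;  ∫_0^4 3*x^4 dx = 3072/5;
    ∫_0^4 24*x^3 dx = 1536;  ∫_0^4 -17*x^2 dx = -1088/3;  ∫_0^4 -6*x dx = -48;
    ∫_0^4 9 dx = 36.
  Sum: 147456/7 − 12288 + 3072/5 + 1536 − 1088/3 − 48 + 36 = 1108052/105.
  ∫_0^4 u'(x)^2 dx = ∫_0^4 (81*x^4 - 108*x^3 + 18*x^2 + 12*x + 1) dx. Term by term:
    ∫_0^4 81*x^4 dx = 82944/5;  ∫_0^4 -108*x^3 dx = -6912;  ∫_0^4 18*x^2 dx = 384;
    ∫_0^4 12*x dx = 96;  ∫_0^4 1 dx = 4.
  Sum: 82944/5 − 6912 + 384 + 96 + 4 = 50804/5.
Adding: ||u||_{H^1}^2 = 1108052/105 + 50804/5 = 2174936/105.


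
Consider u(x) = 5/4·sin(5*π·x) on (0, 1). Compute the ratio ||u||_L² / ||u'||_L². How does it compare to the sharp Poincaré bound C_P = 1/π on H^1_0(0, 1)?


||u||_L² / ||u'||_L² = 1/(5*π) < C_P = 1/π.

u(x) = 5/4·sin(5*π·x), so u'(x) = 25*π*cos(5*π*x)/4.
Writing u(x) = A·sin(kπx/L) with A = 5/4 and k = 5, use ∫_0^L sin²(kπx/L) dx = L/2 and ∫_0^L cos²(kπx/L) dx = L/2.
u² = 25/16·sin²(5*π·x) and (u')² = 625*π^2/16·cos²(5*π·x), and each of sin², cos² integrates to L/2 = 1/2 over (0, 1).
∫_0^1 u² dx = 25/32, so ||u||_L² = 5*sqrt(2)/8.
∫_0^1 (u')² dx = 625*π^2/32, so ||u'||_L² = 25*sqrt(2)*π/8.
Ratio ||u||_L² / ||u'||_L² = 1/(5*π).
Sharp Poincaré constant on H^1_0(0, 1) is C_P = L/π = 1/π, achieved by sin(π·x).
This is the k = 5 harmonic; the ratio L/(kπ) is strictly less than C_P = L/π, consistent with the sharp inequality ||u||_L² ≤ C_P ||u'||_L².


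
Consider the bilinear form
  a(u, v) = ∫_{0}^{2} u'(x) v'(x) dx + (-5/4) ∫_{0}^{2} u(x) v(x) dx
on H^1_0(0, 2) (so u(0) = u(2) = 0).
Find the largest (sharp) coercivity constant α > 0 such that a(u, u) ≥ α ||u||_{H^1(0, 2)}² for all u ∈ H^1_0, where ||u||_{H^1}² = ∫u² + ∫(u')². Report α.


α = (-5 + π^2)/(4 + π^2)

Coercivity of a(·,·) on H^1_0(0, 2) means a(u, u) ≥ α ||u||_{H^1}² for every u ∈ H^1_0.
The interval has length L = 2, and Poincaré/coercivity depend only on L. Here a(u, u) = ∫(u')² + (-5/4)·∫u².
Here c = -5/4 < 0 with |c| < (π/L)² = π^2/4, so coercivity still holds. The condition a(u,u) ≥ α||u||_{H^1}² reads (1−α)∫(u')² ≥ (α−c)∫u². Any admissible α is ≤ 1 (rapidly oscillating u have ∫u²/∫(u')² → 0), and α = 1 would force 0 ≥ (1−c)∫u², impossible since c < 1; so 1−α > 0. By the sharp Poincaré inequality on H^1_0 of an interval of length L, ∫(u')² ≥ (π/L)²∫u² with equality for the first sine mode sin(π(x−x₀)/L) (x₀ the left endpoint), so the inequality holds for all u iff (1−α)(π/L)² ≥ α − c, i.e. α ≤ ((π/L)² + c)/((π/L)² + 1) = (1 + c(L/π)²)/(1 + (L/π)²). (Direct route, valid since c ≤ 0: Poincaré gives c∫u² ≥ c(L/π)²∫(u')², so a(u,u) ≥ (1 + c(L/π)²)∫(u')², while ||u||_{H^1}² ≤ (1 + (L/π)²)∫(u')²; dividing yields the same α.) With (π/L)² = π^2/4 and c = -5/4, the largest admissible constant is α = ((π/L)² + c)/((π/L)² + 1).
Simplifying, α = (-5 + π^2)/(4 + π^2).


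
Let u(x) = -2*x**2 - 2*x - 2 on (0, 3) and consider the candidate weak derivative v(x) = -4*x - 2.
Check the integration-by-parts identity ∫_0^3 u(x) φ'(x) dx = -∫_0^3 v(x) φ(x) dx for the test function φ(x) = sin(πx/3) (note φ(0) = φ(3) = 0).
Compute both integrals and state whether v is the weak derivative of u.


LHS = 48/π, RHS = 48/π. Yes, v = u' weakly.

u(x) = -2*x**2 - 2*x - 2, classical derivative u'(x) = -4*x - 2.
φ(x) = sin(πx/3), so φ'(x) = π*cos(π*x/3)/3.
Note φ(0) = φ(3) = 0, so the boundary term u·φ vanishes.
LHS = ∫_0^3 u(x) φ'(x) dx = ∫_0^3 (-2*π*x^2*cos(π*x/3)/3 - 2*π*x*cos(π*x/3)/3 - 2*π*cos(π*x/3)/3) dx. Term by term:
  ∫_0^3 -2*π*cos(π*x/3)/3 dx = 0;  ∫_0^3 -2*π*x*cos(π*x/3)/3 dx = 12/π;  ∫_0^3 -2*π*x^2*cos(π*x/3)/3 dx = 36/π.
Sum: 0 + 12/π + 36/π = 48/π.
So LHS = 48/π.
∫_0^3 v(x) φ(x) dx = ∫_0^3 (-4*x*sin(π*x/3) - 2*sin(π*x/3)) dx. Term by term:
  ∫_0^3 -2*sin(π*x/3) dx = -12/π;  ∫_0^3 -4*x*sin(π*x/3) dx = -36/π.
Sum: -12/π − 36/π = -48/π.
So RHS = -∫_0^3 v(x) φ(x) dx = 48/π.
LHS = RHS, so the identity holds for this test φ.
Moreover u is smooth here and v(x) = u'(x) = -4*x - 2 pointwise, so the identity holds for every test function. Hence v is the weak derivative of u.


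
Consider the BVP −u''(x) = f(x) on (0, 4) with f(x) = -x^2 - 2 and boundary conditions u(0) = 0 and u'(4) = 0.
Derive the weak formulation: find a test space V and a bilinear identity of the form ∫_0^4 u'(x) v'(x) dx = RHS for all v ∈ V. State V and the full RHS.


V = {v ∈ H^1(0, 4) : v(0) = 0} (test functions vanish at x = 0 where u is specified); weak form: ∫_0^4 u'v' dx = ∫_0^4 (-x^2 - 2) v dx for all v ∈ V.

Multiply both sides by a test function v and integrate from 0 to 4:
  ∫_0^4 −u''(x) v(x) dx = ∫_0^4 f(x) v(x) dx.
Integrate the LHS by parts once:
  ∫_0^4 −u'' v dx = −[u'(x) v(x)]_0^4 + ∫_0^4 u'(x) v'(x) dx.
Thus ∫_0^4 u'(x) v'(x) dx = ∫_0^4 f(x) v(x) dx + [u'(x) v(x)]_0^4.
Choose V so that boundary terms are either known or forced to vanish.
Mixed BC: u(0) = 0 (Dirichlet) and u'(4) = 0 (Neumann). Define V = {v ∈ H^1(0, 4) : v(0) = 0}. Then [u' v]_0^4 = u'(4)·v(4) − u'(0)·0 = 0.
Weak formulation: find u (satisfying any essential BC) such that ∫_0^4 u'(x) v'(x) dx = ∫_0^4 f v dx for all v ∈ V (Dirichlet at 0 absorbed into V; the Neumann datum at x = 4 is zero, so no boundary term remains).
Substituting f(x) = -x^2 - 2, the right-hand side is ∫_0^4 (-x^2 - 2) v dx.


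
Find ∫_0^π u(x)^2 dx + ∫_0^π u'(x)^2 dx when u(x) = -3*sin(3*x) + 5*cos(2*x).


||u||_{H^1(0,π)}^2 = -180 + 215*π/2

u'(x) = -10*sin(2*x) - 9*cos(3*x).
Expand u² and (u')² and integrate term by term on (0, π), using: for integers n ≥ 1, ∫_0^π sin²(nx) dx = ∫_0^π cos²(nx) dx = π/2; for n ≠ n', ∫_0^π sin(nx)sin(n'x) dx = ∫_0^π cos(nx)cos(n'x) dx = 0; and by product-to-sum, ∫_0^π sin(nx)cos(n'x) dx = ½∫_0^π [sin((n+n')x) + sin((n−n')x)] dx, which is 0 when n+n' is even and 2n/(n²−n'²) when n+n' is odd (it need not vanish on (0, π)).
  u² squared terms: (-3)²·∫sin(3x)² dx = 9·π/2 = 9*π/2;  (5)²·∫cos(2x)² dx = 25·π/2 = 25*π/2.
  u² cross terms: 2·(-3)·(5)·∫sin(3x)·cos(2x) dx = -30·(6/5) = -36.
  So ∫_0^π u² dx = 9*π/2 + 25*π/2 − 36 = -36 + 17*π.
  (u')² squared terms: (-10)²·∫sin(2x)² dx = 100·π/2 = 50*π;  (-9)²·∫cos(3x)² dx = 81·π/2 = 81*π/2.
  (u')² cross terms: 2·(-10)·(-9)·∫sin(2x)·cos(3x) dx = 180·(-4/5) = -144.
  So ∫_0^π (u')² dx = 50*π + 81*π/2 − 144 = -144 + 181*π/2.
||u||_{H^1}^2 = (-36 + 17*π) + (-144 + 181*π/2) = -180 + 215*π/2.


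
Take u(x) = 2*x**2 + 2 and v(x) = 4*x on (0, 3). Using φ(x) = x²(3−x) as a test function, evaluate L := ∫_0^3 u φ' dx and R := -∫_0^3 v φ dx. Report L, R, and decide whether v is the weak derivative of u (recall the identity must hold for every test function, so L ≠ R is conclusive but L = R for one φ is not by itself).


LHS = -243/5, RHS = -243/5. Yes, v = u' weakly.

u(x) = 2*x**2 + 2, classical derivative u'(x) = 4*x.
φ(x) = x²(3−x), so φ'(x) = 3*x*(2 - x).
Note φ(0) = φ(3) = 0, so the boundary term u·φ vanishes.
LHS = ∫_0^3 u(x) φ'(x) dx = ∫_0^3 (-6*x^4 + 12*x^3 - 6*x^2 + 12*x) dx. Term by term:
  ∫_0^3 -6*x^4 dx = -1458/5;  ∫_0^3 12*x^3 dx = 243;  ∫_0^3 -6*x^2 dx = -54;
  ∫_0^3 12*x dx = 54.
Sum: -1458/5 + 243 − 54 + 54 = -243/5.
So LHS = -243/5.
∫_0^3 v(x) φ(x) dx = ∫_0^3 (-4*x^4 + 12*x^3) dx. Term by term:
  ∫_0^3 -4*x^4 dx = -972/5;  ∫_0^3 12*x^3 dx = 243.
Sum: -972/5 + 243 = 243/5.
So RHS = -∫_0^3 v(x) φ(x) dx = -243/5.
LHS = RHS, so the identity holds for this test φ.
Moreover u is smooth here and v(x) = u'(x) = 4*x pointwise, so the identity holds for every test function. Hence v is the weak derivative of u.


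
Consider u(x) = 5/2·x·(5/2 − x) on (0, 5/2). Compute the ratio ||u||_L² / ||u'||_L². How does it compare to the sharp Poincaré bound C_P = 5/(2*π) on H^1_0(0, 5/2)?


||u||_L² / ||u'||_L² = sqrt(10)/4 < C_P = 5/(2*π).

u(x) = 5/2·x·(5/2 − x), so u'(x) = 25/4 - 5*x.
u(x) = 5/2·x·(5/2 − x) vanishes at x = 0 and x = 5/2, so u ∈ H^1_0(0, 5/2). Differentiate via the product rule and integrate the resulting polynomials term by term.
  ∫_0^5/2 u² dx = ∫_0^5/2 (25*x^4/4 - 125*x^3/4 + 625*x^2/16) dx. Term by term:
    ∫_0^5/2 25*x^4/4 dx = 15625/128;  ∫_0^5/2 -125*x^3/4 dx = -78125/256;  ∫_0^5/2 625*x^2/16 dx = 78125/384.
  Sum: 15625/128 − 78125/256 + 78125/384 = 15625/768.
  ∫_0^5/2 (u')² dx = ∫_0^5/2 (25*x^2 - 125*x/2 + 625/16) dx. Term by term:
    ∫_0^5/2 25*x^2 dx = 3125/24;  ∫_0^5/2 -125*x/2 dx = -3125/16;  ∫_0^5/2 625/16 dx = 3125/32.
  Sum: 3125/24 − 3125/16 + 3125/32 = 3125/96.
∫_0^5/2 u² dx = 15625/768, so ||u||_L² = 125*sqrt(3)/48.
∫_0^5/2 (u')² dx = 3125/96, so ||u'||_L² = 25*sqrt(30)/24.
Ratio ||u||_L² / ||u'||_L² = sqrt(10)/4.
Sharp Poincaré constant on H^1_0(0, 5/2) is C_P = L/π = 5/(2*π), achieved by sin(2*π/5·x).
A polynomial bump cannot attain the sharp Poincaré constant (only the first sine eigenfunction does), so the ratio is strictly less than C_P, consistent with ||u||_L² ≤ C_P ||u'||_L².


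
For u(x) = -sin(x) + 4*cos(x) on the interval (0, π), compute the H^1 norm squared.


||u||_{H^1(0,π)}^2 = 17*π

u'(x) = -4*sin(x) - cos(x).
Expand u² and (u')² and integrate term by term on (0, π), using: for integers n ≥ 1, ∫_0^π sin²(nx) dx = ∫_0^π cos²(nx) dx = π/2; for n ≠ n', ∫_0^π sin(nx)sin(n'x) dx = ∫_0^π cos(nx)cos(n'x) dx = 0; and by product-to-sum, ∫_0^π sin(nx)cos(n'x) dx = ½∫_0^π [sin((n+n')x) + sin((n−n')x)] dx, which is 0 when n+n' is even and 2n/(n²−n'²) when n+n' is odd (it need not vanish on (0, π)).
  u² squared terms: (-1)²·∫sin(x)² dx = 1·π/2 = π/2;  (4)²·∫cos(x)² dx = 16·π/2 = 8*π.
  u² cross terms: 2·(-1)·(4)·∫sin(x)·cos(x) dx = -8·(0) = 0.
  So ∫_0^π u² dx = π/2 + 8*π + 0 = 17*π/2.
  (u')² squared terms: (-1)²·∫cos(x)² dx = 1·π/2 = π/2;  (-4)²·∫sin(x)² dx = 16·π/2 = 8*π.
  (u')² cross terms: 2·(-1)·(-4)·∫cos(x)·sin(x) dx = 8·(0) = 0.
  So ∫_0^π (u')² dx = π/2 + 8*π + 0 = 17*π/2.
||u||_{H^1}^2 = (17*π/2) + (17*π/2) = 17*π.


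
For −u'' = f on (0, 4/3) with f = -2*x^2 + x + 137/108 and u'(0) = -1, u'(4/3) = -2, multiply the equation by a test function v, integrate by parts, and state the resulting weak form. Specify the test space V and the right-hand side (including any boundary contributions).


V = H^1(0, 4/3) (v unrestricted at boundary; u is determined up to an additive constant); weak form: ∫_0^4/3 u'v' dx = ∫_0^4/3 (-2*x^2 + x + 137/108) v dx − 2·v(4/3) + v(0) for all v ∈ V.

Multiply both sides by a test function v and integrate from 0 to 4/3:
  ∫_0^4/3 −u''(x) v(x) dx = ∫_0^4/3 f(x) v(x) dx.
Integrate the LHS by parts once:
  ∫_0^4/3 −u'' v dx = −[u'(x) v(x)]_0^4/3 + ∫_0^4/3 u'(x) v'(x) dx.
Thus ∫_0^4/3 u'(x) v'(x) dx = ∫_0^4/3 f(x) v(x) dx + [u'(x) v(x)]_0^4/3.
Choose V so that boundary terms are either known or forced to vanish.
u has inhomogeneous Neumann u'(0) = -1, u'(4/3) = -2. [u' v]_0^4/3 = (-2)·v(4/3) − (-1)·v(0) = − 2·v(4/3) + v(0). Take V = H^1(0, 4/3); boundary term becomes part of RHS.
Weak formulation: find u (satisfying any essential BC) such that ∫_0^4/3 u'(x) v'(x) dx = ∫_0^4/3 f v dx − 2·v(4/3) + v(0) for all v ∈ V (Neumann data are natural BCs: they enter the RHS as boundary terms).
Substituting f(x) = -2*x^2 + x + 137/108, the right-hand side is ∫_0^4/3 (-2*x^2 + x + 137/108) v dx − 2·v(4/3) + v(0).
Compatibility check (pure Neumann): taking v ≡ 1 ∈ V gives 0 = ∫_0^4/3 f dx + (-2) − (-1), i.e. ∫_0^4/3 f dx must equal u'(0) − u'(4/3) = 1. Indeed ∫_0^4/3 (-2*x^2 + x + 137/108) dx = 1, so the data are compatible. The solution is then unique only up to an additive constant (fix it e.g. by requiring ∫_0^4/3 u dx = 0).


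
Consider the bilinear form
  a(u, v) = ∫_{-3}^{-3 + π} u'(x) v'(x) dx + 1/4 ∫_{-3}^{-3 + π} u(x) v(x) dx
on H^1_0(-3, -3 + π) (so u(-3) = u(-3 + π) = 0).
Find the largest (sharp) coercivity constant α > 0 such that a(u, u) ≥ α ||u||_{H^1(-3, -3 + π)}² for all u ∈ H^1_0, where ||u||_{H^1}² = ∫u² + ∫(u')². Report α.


α = 5/8

Coercivity of a(·,·) on H^1_0(-3, -3 + π) means a(u, u) ≥ α ||u||_{H^1}² for every u ∈ H^1_0.
The interval has length L = π, and Poincaré/coercivity depend only on L. Here a(u, u) = ∫(u')² + (1/4)·∫u².
Here 0 < c = 1/4 < 1. The condition a(u,u) ≥ α||u||_{H^1}² reads (1−α)∫(u')² ≥ (α−c)∫u². Any admissible α is ≤ 1 (rapidly oscillating u have ∫u²/∫(u')² → 0), and α = 1 would force 0 ≥ (1−c)∫u², impossible since c < 1; so 1−α > 0. By the sharp Poincaré inequality on H^1_0 of an interval of length L, ∫(u')² ≥ (π/L)²∫u² with equality for the first sine mode sin(π(x−x₀)/L) (x₀ the left endpoint), so the inequality holds for all u iff (1−α)(π/L)² ≥ α − c, i.e. α ≤ ((π/L)² + c)/((π/L)² + 1) = (1 + c(L/π)²)/(1 + (L/π)²). With (π/L)² = 1 and c = 1/4, the largest admissible constant is α = ((π/L)² + c)/((π/L)² + 1).
Simplifying, α = 5/8.


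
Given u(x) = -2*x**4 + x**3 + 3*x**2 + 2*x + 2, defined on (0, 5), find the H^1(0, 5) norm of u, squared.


||u||_{H^1}^2 = 137218315/126

The H^1 norm (squared) on an interval (0, L) is
  ||u||_{H^1}^2 = ∫_0^L u(x)^2 dx + ∫_0^L u'(x)^2 dx.
Compute u'(x) = -8*x**3 + 3*x**2 + 6*x + 2.
Then u(x)^2 = 4*x**8 - 4*x**7 - 11*x**6 - 2*x**5 + 5*x**4 + 16*x**3 + 16*x**2 + 8*x + 4 and u'(x)^2 = 64*x**6 - 48*x**5 - 87*x**4 + 4*x**3 + 48*x**2 + 24*x + 4.
Integrate each monomial from 0 to 5 using ∫_0^5 c·x^n dx = c·5^(n+1)/(n+1):
  ∫_0^5 u(x)^2 dx = ∫_0^5 (4*x^8 - 4*x^7 - 11*x^6 - 2*x^5 + 5*x^4 + 16*x^3 + 16*x^2 + 8*x + 4) dx. Term by term:
    ∫_0^5 4*x^8 dx = 7812500/9;  ∫_0^5 -4*x^7 dx = -390625/2;  ∫_0^5 -11*x^6 dx = -859375/7;
    ∫_0^5 -2*x^5 dx = -15625/3;  ∫_0^5 5*x^4 dx = 3125;  ∫_0^5 16*x^3 dx = 2500;
    ∫_0^5 16*x^2 dx = 2000/3;  ∫_0^5 8*x dx = 100;  ∫_0^5 4 dx = 20.
  Sum: 7812500/9 − 390625/2 − 859375/7 − 15625/3 + 3125 + 2500 + 2000/3 + 100 + 20 = 69448495/126.
  ∫_0^5 u'(x)^2 dx = ∫_0^5 (64*x^6 - 48*x^5 - 87*x^4 + 4*x^3 + 48*x^2 + 24*x + 4) dx. Term by term:
    ∫_0^5 64*x^6 dx = 5000000/7;  ∫_0^5 -48*x^5 dx = -125000;  ∫_0^5 -87*x^4 dx = -54375;
    ∫_0^5 4*x^3 dx = 625;  ∫_0^5 48*x^2 dx = 2000;  ∫_0^5 24*x dx = 300;
    ∫_0^5 4 dx = 20.
  Sum: 5000000/7 − 125000 − 54375 + 625 + 2000 + 300 + 20 = 3764990/7.
Adding: ||u||_{H^1}^2 = 69448495/126 + 3764990/7 = 137218315/126.


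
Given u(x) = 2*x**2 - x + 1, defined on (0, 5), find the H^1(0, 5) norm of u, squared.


||u||_{H^1}^2 = 2635

The H^1 norm (squared) on an interval (0, L) is
  ||u||_{H^1}^2 = ∫_0^L u(x)^2 dx + ∫_0^L u'(x)^2 dx.
Compute u'(x) = 4*x - 1.
Then u(x)^2 = 4*x**4 - 4*x**3 + 5*x**2 - 2*x + 1 and u'(x)^2 = 16*x**2 - 8*x + 1.
Integrate each monomial from 0 to 5 using ∫_0^5 c·x^n dx = c·5^(n+1)/(n+1):
  ∫_0^5 u(x)^2 dx = ∫_0^5 (4*x^4 - 4*x^3 + 5*x^2 - 2*x + 1) dx. Term by term:
    ∫_0^5 4*x^4 dx = 2500;  ∫_0^5 -4*x^3 dx = -625;  ∫_0^5 5*x^2 dx = 625/3;
    ∫_0^5 -2*x dx = -25;  ∫_0^5 1 dx = 5.
  Sum: 2500 − 625 + 625/3 − 25 + 5 = 6190/3.
  ∫_0^5 u'(x)^2 dx = ∫_0^5 (16*x^2 - 8*x + 1) dx. Term by term:
    ∫_0^5 16*x^2 dx = 2000/3;  ∫_0^5 -8*x dx = -100;  ∫_0^5 1 dx = 5.
  Sum: 2000/3 − 100 + 5 = 1715/3.
Adding: ||u||_{H^1}^2 = 6190/3 + 1715/3 = 2635.


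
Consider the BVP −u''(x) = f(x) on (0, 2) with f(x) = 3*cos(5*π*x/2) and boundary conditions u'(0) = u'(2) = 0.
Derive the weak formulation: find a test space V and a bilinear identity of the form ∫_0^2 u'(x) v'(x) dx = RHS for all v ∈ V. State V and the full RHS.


V = H^1(0, 2) (no boundary constraint on v; u is determined up to an additive constant); weak form: ∫_0^2 u'v' dx = ∫_0^2 (3*cos(5*π*x/2)) v dx for all v ∈ V.

Multiply both sides by a test function v and integrate from 0 to 2:
  ∫_0^2 −u''(x) v(x) dx = ∫_0^2 f(x) v(x) dx.
Integrate the LHS by parts once:
  ∫_0^2 −u'' v dx = −[u'(x) v(x)]_0^2 + ∫_0^2 u'(x) v'(x) dx.
Thus ∫_0^2 u'(x) v'(x) dx = ∫_0^2 f(x) v(x) dx + [u'(x) v(x)]_0^2.
Choose V so that boundary terms are either known or forced to vanish.
u has homogeneous Neumann: u'(0) = u'(2) = 0. So [u' v]_0^2 = 0·v(2) − 0·v(0) = 0 for any v; take V = H^1(0, 2).
Weak formulation: find u (satisfying any essential BC) such that ∫_0^2 u'(x) v'(x) dx = ∫_0^2 f v dx for all v ∈ V (homogeneous Neumann, so boundary terms vanish).
Substituting f(x) = 3*cos(5*π*x/2), the right-hand side is ∫_0^2 (3*cos(5*π*x/2)) v dx.
Compatibility check (pure Neumann): taking v ≡ 1 ∈ V gives 0 = ∫_0^2 f dx + (0) − (0), i.e. ∫_0^2 f dx must equal u'(0) − u'(2) = 0. Indeed ∫_0^2 (3*cos(5*π*x/2)) dx = 0, so the data are compatible. The solution is then unique only up to an additive constant (fix it e.g. by requiring ∫_0^2 u dx = 0).


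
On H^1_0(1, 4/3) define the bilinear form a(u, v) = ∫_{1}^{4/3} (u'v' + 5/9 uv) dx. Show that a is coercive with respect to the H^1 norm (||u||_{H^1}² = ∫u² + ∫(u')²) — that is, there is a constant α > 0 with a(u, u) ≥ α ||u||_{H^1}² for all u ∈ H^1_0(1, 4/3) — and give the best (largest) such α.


α = (5 + 81*π^2)/(9*(1 + 9*π^2))

Coercivity of a(·,·) on H^1_0(1, 4/3) means a(u, u) ≥ α ||u||_{H^1}² for every u ∈ H^1_0.
The interval has length L = 1/3, and Poincaré/coercivity depend only on L. Here a(u, u) = ∫(u')² + (5/9)·∫u².
Here 0 < c = 5/9 < 1. The condition a(u,u) ≥ α||u||_{H^1}² reads (1−α)∫(u')² ≥ (α−c)∫u². Any admissible α is ≤ 1 (rapidly oscillating u have ∫u²/∫(u')² → 0), and α = 1 would force 0 ≥ (1−c)∫u², impossible since c < 1; so 1−α > 0. By the sharp Poincaré inequality on H^1_0 of an interval of length L, ∫(u')² ≥ (π/L)²∫u² with equality for the first sine mode sin(π(x−x₀)/L) (x₀ the left endpoint), so the inequality holds for all u iff (1−α)(π/L)² ≥ α − c, i.e. α ≤ ((π/L)² + c)/((π/L)² + 1) = (1 + c(L/π)²)/(1 + (L/π)²). With (π/L)² = 9*π^2 and c = 5/9, the largest admissible constant is α = ((π/L)² + c)/((π/L)² + 1).
Simplifying, α = (5 + 81*π^2)/(9*(1 + 9*π^2)).


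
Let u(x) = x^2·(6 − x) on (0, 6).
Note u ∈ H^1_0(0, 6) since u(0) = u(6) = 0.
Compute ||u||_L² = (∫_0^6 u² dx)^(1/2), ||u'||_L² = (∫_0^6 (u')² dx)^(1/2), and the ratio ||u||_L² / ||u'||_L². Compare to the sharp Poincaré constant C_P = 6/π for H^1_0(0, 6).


||u||_L² / ||u'||_L² = 3*sqrt(14)/7 < C_P = 6/π.

u(x) = x^2·(6 − x), so u'(x) = 3*x*(4 - x).
u(x) = x^2·(6 − x) vanishes at x = 0 and x = 6, so u ∈ H^1_0(0, 6). Differentiate via the product rule and integrate the resulting polynomials term by term.
  ∫_0^6 u² dx = ∫_0^6 (x^6 - 12*x^5 + 36*x^4) dx. Term by term:
    ∫_0^6 x^6 dx = 279936/7;  ∫_0^6 -12*x^5 dx = -93312;  ∫_0^6 36*x^4 dx = 279936/5.
  Sum: 279936/7 − 93312 + 279936/5 = 93312/35.
  ∫_0^6 (u')² dx = ∫_0^6 (9*x^4 - 72*x^3 + 144*x^2) dx. Term by term:
    ∫_0^6 9*x^4 dx = 69984/5;  ∫_0^6 -72*x^3 dx = -23328;  ∫_0^6 144*x^2 dx = 10368.
  Sum: 69984/5 − 23328 + 10368 = 5184/5.
∫_0^6 u² dx = 93312/35, so ||u||_L² = 216*sqrt(70)/35.
∫_0^6 (u')² dx = 5184/5, so ||u'||_L² = 72*sqrt(5)/5.
Ratio ||u||_L² / ||u'||_L² = 3*sqrt(14)/7.
Sharp Poincaré constant on H^1_0(0, 6) is C_P = L/π = 6/π, achieved by sin(π/6·x).
A polynomial bump cannot attain the sharp Poincaré constant (only the first sine eigenfunction does), so the ratio is strictly less than C_P, consistent with ||u||_L² ≤ C_P ||u'||_L².


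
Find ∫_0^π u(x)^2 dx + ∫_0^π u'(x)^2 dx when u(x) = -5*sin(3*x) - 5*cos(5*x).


||u||_{H^1(0,π)}^2 = 450*π

u'(x) = 25*sin(5*x) - 15*cos(3*x).
Expand u² and (u')² and integrate term by term on (0, π), using: for integers n ≥ 1, ∫_0^π sin²(nx) dx = ∫_0^π cos²(nx) dx = π/2; for n ≠ n', ∫_0^π sin(nx)sin(n'x) dx = ∫_0^π cos(nx)cos(n'x) dx = 0; and by product-to-sum, ∫_0^π sin(nx)cos(n'x) dx = ½∫_0^π [sin((n+n')x) + sin((n−n')x)] dx, which is 0 when n+n' is even and 2n/(n²−n'²) when n+n' is odd (it need not vanish on (0, π)).
  u² squared terms: (-5)²·∫cos(5x)² dx = 25·π/2 = 25*π/2;  (-5)²·∫sin(3x)² dx = 25·π/2 = 25*π/2.
  u² cross terms: 2·(-5)·(-5)·∫cos(5x)·sin(3x) dx = 50·(0) = 0.
  So ∫_0^π u² dx = 25*π/2 + 25*π/2 + 0 = 25*π.
  (u')² squared terms: (-15)²·∫cos(3x)² dx = 225·π/2 = 225*π/2;  (25)²·∫sin(5x)² dx = 625·π/2 = 625*π/2.
  (u')² cross terms: 2·(-15)·(25)·∫cos(3x)·sin(5x) dx = -750·(0) = 0.
  So ∫_0^π (u')² dx = 225*π/2 + 625*π/2 + 0 = 425*π.
||u||_{H^1}^2 = (25*π) + (425*π) = 450*π.


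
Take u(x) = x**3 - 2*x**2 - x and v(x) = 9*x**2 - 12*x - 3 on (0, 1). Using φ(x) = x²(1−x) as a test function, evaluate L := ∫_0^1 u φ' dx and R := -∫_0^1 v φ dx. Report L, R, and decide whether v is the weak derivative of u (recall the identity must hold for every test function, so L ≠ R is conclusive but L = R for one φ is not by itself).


LHS = 11/60, RHS = 11/20. No, v is not the weak derivative of u.

u(x) = x**3 - 2*x**2 - x, classical derivative u'(x) = 3*x**2 - 4*x - 1.
φ(x) = x²(1−x), so φ'(x) = x*(2 - 3*x).
Note φ(0) = φ(1) = 0, so the boundary term u·φ vanishes.
LHS = ∫_0^1 u(x) φ'(x) dx = ∫_0^1 (-3*x^5 + 8*x^4 - x^3 - 2*x^2) dx. Term by term:
  ∫_0^1 -3*x^5 dx = -1/2;  ∫_0^1 8*x^4 dx = 8/5;  ∫_0^1 -x^3 dx = -1/4;
  ∫_0^1 -2*x^2 dx = -2/3.
Sum: -1/2 + 8/5 − 1/4 − 2/3 = 11/60.
So LHS = 11/60.
∫_0^1 v(x) φ(x) dx = ∫_0^1 (-9*x^5 + 21*x^4 - 9*x^3 - 3*x^2) dx. Term by term:
  ∫_0^1 -9*x^5 dx = -3/2;  ∫_0^1 21*x^4 dx = 21/5;  ∫_0^1 -9*x^3 dx = -9/4;
  ∫_0^1 -3*x^2 dx = -1.
Sum: -3/2 + 21/5 − 9/4 − 1 = -11/20.
So RHS = -∫_0^1 v(x) φ(x) dx = 11/20.
LHS − RHS = -11/30 ≠ 0, so the identity fails.
(For a valid weak derivative the identity must hold for EVERY test function, in particular this one. The failure shows v is NOT the weak derivative of u.)
Correct weak derivative would be u'(x) = 3*x**2 - 4*x - 1.


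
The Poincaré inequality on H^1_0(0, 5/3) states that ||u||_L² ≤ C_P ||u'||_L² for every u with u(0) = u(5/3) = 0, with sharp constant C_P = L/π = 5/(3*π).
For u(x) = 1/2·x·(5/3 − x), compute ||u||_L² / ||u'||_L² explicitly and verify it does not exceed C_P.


||u||_L² / ||u'||_L² = sqrt(10)/6 < C_P = 5/(3*π).

u(x) = 1/2·x·(5/3 − x), so u'(x) = 5/6 - x.
u(x) = 1/2·x·(5/3 − x) vanishes at x = 0 and x = 5/3, so u ∈ H^1_0(0, 5/3). Differentiate via the product rule and integrate the resulting polynomials term by term.
  ∫_0^5/3 u² dx = ∫_0^5/3 (x^4/4 - 5*x^3/6 + 25*x^2/36) dx. Term by term:
    ∫_0^5/3 x^4/4 dx = 625/972;  ∫_0^5/3 -5*x^3/6 dx = -3125/1944;  ∫_0^5/3 25*x^2/36 dx = 3125/2916.
  Sum: 625/972 − 3125/1944 + 3125/2916 = 625/5832.
  ∫_0^5/3 (u')² dx = ∫_0^5/3 (x^2 - 5*x/3 + 25/36) dx. Term by term:
    ∫_0^5/3 x^2 dx = 125/81;  ∫_0^5/3 -5*x/3 dx = -125/54;  ∫_0^5/3 25/36 dx = 125/108.
  Sum: 125/81 − 125/54 + 125/108 = 125/324.
∫_0^5/3 u² dx = 625/5832, so ||u||_L² = 25*sqrt(2)/108.
∫_0^5/3 (u')² dx = 125/324, so ||u'||_L² = 5*sqrt(5)/18.
Ratio ||u||_L² / ||u'||_L² = sqrt(10)/6.
Sharp Poincaré constant on H^1_0(0, 5/3) is C_P = L/π = 5/(3*π), achieved by sin(3*π/5·x).
A polynomial bump cannot attain the sharp Poincaré constant (only the first sine eigenfunction does), so the ratio is strictly less than C_P, consistent with ||u||_L² ≤ C_P ||u'||_L².


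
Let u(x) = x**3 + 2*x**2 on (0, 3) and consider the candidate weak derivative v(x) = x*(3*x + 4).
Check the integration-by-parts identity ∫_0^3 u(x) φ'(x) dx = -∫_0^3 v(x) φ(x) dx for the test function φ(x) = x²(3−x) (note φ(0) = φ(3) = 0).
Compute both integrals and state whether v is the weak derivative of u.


LHS = -243/2, RHS = -243/2. Yes, v = u' weakly.

u(x) = x**3 + 2*x**2, classical derivative u'(x) = 3*x**2 + 4*x.
φ(x) = x²(3−x), so φ'(x) = 3*x*(2 - x).
Note φ(0) = φ(3) = 0, so the boundary term u·φ vanishes.
LHS = ∫_0^3 u(x) φ'(x) dx = ∫_0^3 (-3*x^5 + 12*x^3) dx. Term by term:
  ∫_0^3 -3*x^5 dx = -729/2;  ∫_0^3 12*x^3 dx = 243.
Sum: -729/2 + 243 = -243/2.
So LHS = -243/2.
∫_0^3 v(x) φ(x) dx = ∫_0^3 (-3*x^5 + 5*x^4 + 12*x^3) dx. Term by term:
  ∫_0^3 -3*x^5 dx = -729/2;  ∫_0^3 5*x^4 dx = 243;  ∫_0^3 12*x^3 dx = 243.
Sum: -729/2 + 243 + 243 = 243/2.
So RHS = -∫_0^3 v(x) φ(x) dx = -243/2.
LHS = RHS, so the identity holds for this test φ.
Moreover u is smooth here and v(x) = u'(x) = 3*x**2 + 4*x pointwise, so the identity holds for every test function. Hence v is the weak derivative of u.


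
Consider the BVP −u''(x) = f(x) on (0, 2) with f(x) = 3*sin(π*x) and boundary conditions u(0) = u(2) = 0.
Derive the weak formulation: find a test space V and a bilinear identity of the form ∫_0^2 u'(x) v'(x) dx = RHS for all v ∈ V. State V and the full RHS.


V = H^1_0(0, 2) (so v(0) = v(2) = 0); weak form: ∫_0^2 u'v' dx = ∫_0^2 (3*sin(π*x)) v dx for all v ∈ V.

Multiply both sides by a test function v and integrate from 0 to 2:
  ∫_0^2 −u''(x) v(x) dx = ∫_0^2 f(x) v(x) dx.
Integrate the LHS by parts once:
  ∫_0^2 −u'' v dx = −[u'(x) v(x)]_0^2 + ∫_0^2 u'(x) v'(x) dx.
Thus ∫_0^2 u'(x) v'(x) dx = ∫_0^2 f(x) v(x) dx + [u'(x) v(x)]_0^2.
Choose V so that boundary terms are either known or forced to vanish.
u is Dirichlet: u(0) = u(2) = 0. Let V = H^1_0(0, 2); then v(0) = v(2) = 0, and [u' v]_0^2 = 0.
Weak formulation: find u (satisfying any essential BC) such that ∫_0^2 u'(x) v'(x) dx = ∫_0^2 f v dx for all v ∈ V.
Substituting f(x) = 3*sin(π*x), the right-hand side is ∫_0^2 (3*sin(π*x)) v dx.


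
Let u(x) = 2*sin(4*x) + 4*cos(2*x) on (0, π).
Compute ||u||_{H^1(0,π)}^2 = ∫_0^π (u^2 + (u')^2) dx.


||u||_{H^1(0,π)}^2 = 74*π

u'(x) = -8*sin(2*x) + 8*cos(4*x).
Expand u² and (u')² and integrate term by term on (0, π), using: for integers n ≥ 1, ∫_0^π sin²(nx) dx = ∫_0^π cos²(nx) dx = π/2; for n ≠ n', ∫_0^π sin(nx)sin(n'x) dx = ∫_0^π cos(nx)cos(n'x) dx = 0; and by product-to-sum, ∫_0^π sin(nx)cos(n'x) dx = ½∫_0^π [sin((n+n')x) + sin((n−n')x)] dx, which is 0 when n+n' is even and 2n/(n²−n'²) when n+n' is odd (it need not vanish on (0, π)).
  u² squared terms: (2)²·∫sin(4x)² dx = 4·π/2 = 2*π;  (4)²·∫cos(2x)² dx = 16·π/2 = 8*π.
  u² cross terms: 2·(2)·(4)·∫sin(4x)·cos(2x) dx = 16·(0) = 0.
  So ∫_0^π u² dx = 2*π + 8*π + 0 = 10*π.
  (u')² squared terms: (-8)²·∫sin(2x)² dx = 64·π/2 = 32*π;  (8)²·∫cos(4x)² dx = 64·π/2 = 32*π.
  (u')² cross terms: 2·(-8)·(8)·∫sin(2x)·cos(4x) dx = -128·(0) = 0.
  So ∫_0^π (u')² dx = 32*π + 32*π + 0 = 64*π.
||u||_{H^1}^2 = (10*π) + (64*π) = 74*π.


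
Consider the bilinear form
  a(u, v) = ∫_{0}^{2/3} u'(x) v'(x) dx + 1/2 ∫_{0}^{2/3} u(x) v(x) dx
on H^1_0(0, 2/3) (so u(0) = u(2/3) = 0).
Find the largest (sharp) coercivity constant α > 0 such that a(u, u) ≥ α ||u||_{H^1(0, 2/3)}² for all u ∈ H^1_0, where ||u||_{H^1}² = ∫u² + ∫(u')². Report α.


α = (2 + 9*π^2)/(4 + 9*π^2)

Coercivity of a(·,·) on H^1_0(0, 2/3) means a(u, u) ≥ α ||u||_{H^1}² for every u ∈ H^1_0.
The interval has length L = 2/3, and Poincaré/coercivity depend only on L. Here a(u, u) = ∫(u')² + (1/2)·∫u².
Here 0 < c = 1/2 < 1. The condition a(u,u) ≥ α||u||_{H^1}² reads (1−α)∫(u')² ≥ (α−c)∫u². Any admissible α is ≤ 1 (rapidly oscillating u have ∫u²/∫(u')² → 0), and α = 1 would force 0 ≥ (1−c)∫u², impossible since c < 1; so 1−α > 0. By the sharp Poincaré inequality on H^1_0 of an interval of length L, ∫(u')² ≥ (π/L)²∫u² with equality for the first sine mode sin(π(x−x₀)/L) (x₀ the left endpoint), so the inequality holds for all u iff (1−α)(π/L)² ≥ α − c, i.e. α ≤ ((π/L)² + c)/((π/L)² + 1) = (1 + c(L/π)²)/(1 + (L/π)²). With (π/L)² = 9*π^2/4 and c = 1/2, the largest admissible constant is α = ((π/L)² + c)/((π/L)² + 1).
Simplifying, α = (2 + 9*π^2)/(4 + 9*π^2).


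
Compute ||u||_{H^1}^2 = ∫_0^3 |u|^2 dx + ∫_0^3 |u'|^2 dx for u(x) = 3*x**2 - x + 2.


||u||_{H^1}^2 = 6999/10

The H^1 norm (squared) on an interval (0, L) is
  ||u||_{H^1}^2 = ∫_0^L u(x)^2 dx + ∫_0^L u'(x)^2 dx.
Compute u'(x) = 6*x - 1.
Then u(x)^2 = 9*x**4 - 6*x**3 + 13*x**2 - 4*x + 4 and u'(x)^2 = 36*x**2 - 12*x + 1.
Integrate each monomial from 0 to 3 using ∫_0^3 c·x^n dx = c·3^(n+1)/(n+1):
  ∫_0^3 u(x)^2 dx = ∫_0^3 (9*x^4 - 6*x^3 + 13*x^2 - 4*x + 4) dx. Term by term:
    ∫_0^3 9*x^4 dx = 2187/5;  ∫_0^3 -6*x^3 dx = -243/2;  ∫_0^3 13*x^2 dx = 117;
    ∫_0^3 -4*x dx = -18;  ∫_0^3 4 dx = 12.
  Sum: 2187/5 − 243/2 + 117 − 18 + 12 = 4269/10.
  ∫_0^3 u'(x)^2 dx = ∫_0^3 (36*x^2 - 12*x + 1) dx. Term by term:
    ∫_0^3 36*x^2 dx = 324;  ∫_0^3 -12*x dx = -54;  ∫_0^3 1 dx = 3.
  Sum: 324 − 54 + 3 = 273.
Adding: ||u||_{H^1}^2 = 4269/10 + 273 = 6999/10.


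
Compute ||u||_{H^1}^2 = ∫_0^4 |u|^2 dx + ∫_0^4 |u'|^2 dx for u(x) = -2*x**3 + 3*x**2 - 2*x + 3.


||u||_{H^1}^2 = 776372/105

The H^1 norm (squared) on an interval (0, L) is
  ||u||_{H^1}^2 = ∫_0^L u(x)^2 dx + ∫_0^L u'(x)^2 dx.
Compute u'(x) = -6*x**2 + 6*x - 2.
Then u(x)^2 = 4*x**6 - 12*x**5 + 17*x**4 - 24*x**3 + 22*x**2 - 12*x + 9 and u'(x)^2 = 36*x**4 - 72*x**3 + 60*x**2 - 24*x + 4.
Integrate each monomial from 0 to 4 using ∫_0^4 c·x^n dx = c·4^(n+1)/(n+1):
  ∫_0^4 u(x)^2 dx = ∫_0^4 (4*x^6 - 12*x^5 + 17*x^4 - 24*x^3 + 22*x^2 - 12*x + 9) dx. Term by term:
    ∫_0^4 4*x^6 dx = 65536/7;  ∫_0^4 -12*x^5 dx = -8192;  ∫_0^4 17*x^4 dx = 17408/5;
    ∫_0^4 -24*x^3 dx = -1536;  ∫_0^4 22*x^2 dx = 1408/3;  ∫_0^4 -12*x dx = -96;
    ∫_0^4 9 dx = 36.
  Sum: 65536/7 − 8192 + 17408/5 − 1536 + 1408/3 − 96 + 36 = 370148/105.
  ∫_0^4 u'(x)^2 dx = ∫_0^4 (36*x^4 - 72*x^3 + 60*x^2 - 24*x + 4) dx. Term by term:
    ∫_0^4 36*x^4 dx = 36864/5;  ∫_0^4 -72*x^3 dx = -4608;  ∫_0^4 60*x^2 dx = 1280;
    ∫_0^4 -24*x dx = -192;  ∫_0^4 4 dx = 16.
  Sum: 36864/5 − 4608 + 1280 − 192 + 16 = 19344/5.
Adding: ||u||_{H^1}^2 = 370148/105 + 19344/5 = 776372/105.


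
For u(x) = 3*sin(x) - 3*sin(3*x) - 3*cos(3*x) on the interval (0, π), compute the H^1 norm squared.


||u||_{H^1(0,π)}^2 = 99*π

u'(x) = 9*sin(3*x) + 3*cos(x) - 9*cos(3*x).
Expand u² and (u')² and integrate term by term on (0, π), using: for integers n ≥ 1, ∫_0^π sin²(nx) dx = ∫_0^π cos²(nx) dx = π/2; for n ≠ n', ∫_0^π sin(nx)sin(n'x) dx = ∫_0^π cos(nx)cos(n'x) dx = 0; and by product-to-sum, ∫_0^π sin(nx)cos(n'x) dx = ½∫_0^π [sin((n+n')x) + sin((n−n')x)] dx, which is 0 when n+n' is even and 2n/(n²−n'²) when n+n' is odd (it need not vanish on (0, π)).
  u² squared terms: (-3)²·∫cos(3x)² dx = 9·π/2 = 9*π/2;  (-3)²·∫sin(3x)² dx = 9·π/2 = 9*π/2;  (3)²·∫sin(x)² dx = 9·π/2 = 9*π/2.
  u² cross terms: 2·(-3)·(-3)·∫cos(3x)·sin(3x) dx = 18·(0) = 0;  2·(-3)·(3)·∫cos(3x)·sin(x) dx = -18·(0) = 0;  2·(-3)·(3)·∫sin(3x)·sin(x) dx = -18·(0) = 0.
  So ∫_0^π u² dx = 9*π/2 + 9*π/2 + 9*π/2 + 0 + 0 + 0 = 27*π/2.
  (u')² squared terms: (-9)²·∫cos(3x)² dx = 81·π/2 = 81*π/2;  (3)²·∫cos(x)² dx = 9·π/2 = 9*π/2;  (9)²·∫sin(3x)² dx = 81·π/2 = 81*π/2.
  (u')² cross terms: 2·(-9)·(3)·∫cos(3x)·cos(x) dx = -54·(0) = 0;  2·(-9)·(9)·∫cos(3x)·sin(3x) dx = -162·(0) = 0;  2·(3)·(9)·∫cos(x)·sin(3x) dx = 54·(0) = 0.
  So ∫_0^π (u')² dx = 81*π/2 + 9*π/2 + 81*π/2 + 0 + 0 + 0 = 171*π/2.
||u||_{H^1}^2 = (27*π/2) + (171*π/2) = 99*π.


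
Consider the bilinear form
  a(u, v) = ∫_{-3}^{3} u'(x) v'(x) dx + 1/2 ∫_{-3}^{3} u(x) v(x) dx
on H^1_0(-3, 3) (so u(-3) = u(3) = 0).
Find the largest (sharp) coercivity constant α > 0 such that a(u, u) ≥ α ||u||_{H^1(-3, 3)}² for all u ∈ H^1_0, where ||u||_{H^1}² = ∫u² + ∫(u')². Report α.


α = (π^2 + 18)/(π^2 + 36)

Coercivity of a(·,·) on H^1_0(-3, 3) means a(u, u) ≥ α ||u||_{H^1}² for every u ∈ H^1_0.
The interval has length L = 6, and Poincaré/coercivity depend only on L. Here a(u, u) = ∫(u')² + (1/2)·∫u².
Here 0 < c = 1/2 < 1. The condition a(u,u) ≥ α||u||_{H^1}² reads (1−α)∫(u')² ≥ (α−c)∫u². Any admissible α is ≤ 1 (rapidly oscillating u have ∫u²/∫(u')² → 0), and α = 1 would force 0 ≥ (1−c)∫u², impossible since c < 1; so 1−α > 0. By the sharp Poincaré inequality on H^1_0 of an interval of length L, ∫(u')² ≥ (π/L)²∫u² with equality for the first sine mode sin(π(x−x₀)/L) (x₀ the left endpoint), so the inequality holds for all u iff (1−α)(π/L)² ≥ α − c, i.e. α ≤ ((π/L)² + c)/((π/L)² + 1) = (1 + c(L/π)²)/(1 + (L/π)²). With (π/L)² = π^2/36 and c = 1/2, the largest admissible constant is α = ((π/L)² + c)/((π/L)² + 1).
Simplifying, α = (π^2 + 18)/(π^2 + 36).


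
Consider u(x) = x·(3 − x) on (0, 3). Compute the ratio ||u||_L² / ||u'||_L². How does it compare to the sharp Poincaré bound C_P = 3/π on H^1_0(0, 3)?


||u||_L² / ||u'||_L² = 3*sqrt(10)/10 < C_P = 3/π.

u(x) = x·(3 − x), so u'(x) = 3 - 2*x.
u(x) = x·(3 − x) vanishes at x = 0 and x = 3, so u ∈ H^1_0(0, 3). Differentiate via the product rule and integrate the resulting polynomials term by term.
  ∫_0^3 u² dx = ∫_0^3 (x^4 - 6*x^3 + 9*x^2) dx. Term by term:
    ∫_0^3 x^4 dx = 243/5;  ∫_0^3 -6*x^3 dx = -243/2;  ∫_0^3 9*x^2 dx = 81.
  Sum: 243/5 − 243/2 + 81 = 81/10.
  ∫_0^3 (u')² dx = ∫_0^3 (4*x^2 - 12*x + 9) dx. Term by term:
    ∫_0^3 4*x^2 dx = 36;  ∫_0^3 -12*x dx = -54;  ∫_0^3 9 dx = 27.
  Sum: 36 − 54 + 27 = 9.
∫_0^3 u² dx = 81/10, so ||u||_L² = 9*sqrt(10)/10.
∫_0^3 (u')² dx = 9, so ||u'||_L² = 3.
Ratio ||u||_L² / ||u'||_L² = 3*sqrt(10)/10.
Sharp Poincaré constant on H^1_0(0, 3) is C_P = L/π = 3/π, achieved by sin(π/3·x).
A polynomial bump cannot attain the sharp Poincaré constant (only the first sine eigenfunction does), so the ratio is strictly less than C_P, consistent with ||u||_L² ≤ C_P ||u'||_L².


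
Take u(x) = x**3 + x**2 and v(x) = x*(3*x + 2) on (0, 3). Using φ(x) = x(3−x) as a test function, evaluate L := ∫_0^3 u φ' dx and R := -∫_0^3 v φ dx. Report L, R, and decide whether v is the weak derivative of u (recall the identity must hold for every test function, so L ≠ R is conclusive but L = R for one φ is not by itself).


LHS = -999/20, RHS = -999/20. Yes, v = u' weakly.

u(x) = x**3 + x**2, classical derivative u'(x) = 3*x**2 + 2*x.
φ(x) = x(3−x), so φ'(x) = 3 - 2*x.
Note φ(0) = φ(3) = 0, so the boundary term u·φ vanishes.
LHS = ∫_0^3 u(x) φ'(x) dx = ∫_0^3 (-2*x^4 + x^3 + 3*x^2) dx. Term by term:
  ∫_0^3 -2*x^4 dx = -486/5;  ∫_0^3 x^3 dx = 81/4;  ∫_0^3 3*x^2 dx = 27.
Sum: -486/5 + 81/4 + 27 = -999/20.
So LHS = -999/20.
∫_0^3 v(x) φ(x) dx = ∫_0^3 (-3*x^4 + 7*x^3 + 6*x^2) dx. Term by term:
  ∫_0^3 -3*x^4 dx = -729/5;  ∫_0^3 7*x^3 dx = 567/4;  ∫_0^3 6*x^2 dx = 54.
Sum: -729/5 + 567/4 + 54 = 999/20.
So RHS = -∫_0^3 v(x) φ(x) dx = -999/20.
LHS = RHS, so the identity holds for this test φ.
Moreover u is smooth here and v(x) = u'(x) = 3*x**2 + 2*x pointwise, so the identity holds for every test function. Hence v is the weak derivative of u.


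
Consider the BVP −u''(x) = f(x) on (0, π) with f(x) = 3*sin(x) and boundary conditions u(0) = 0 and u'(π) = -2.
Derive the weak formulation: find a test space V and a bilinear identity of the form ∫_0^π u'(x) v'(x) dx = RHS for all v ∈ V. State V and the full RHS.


V = {v ∈ H^1(0, π) : v(0) = 0} (test functions vanish at x = 0 where u is specified); weak form: ∫_0^π u'v' dx = ∫_0^π (3*sin(x)) v dx − 2·v(π) for all v ∈ V.

Multiply both sides by a test function v and integrate from 0 to π:
  ∫_0^π −u''(x) v(x) dx = ∫_0^π f(x) v(x) dx.
Integrate the LHS by parts once:
  ∫_0^π −u'' v dx = −[u'(x) v(x)]_0^π + ∫_0^π u'(x) v'(x) dx.
Thus ∫_0^π u'(x) v'(x) dx = ∫_0^π f(x) v(x) dx + [u'(x) v(x)]_0^π.
Choose V so that boundary terms are either known or forced to vanish.
Mixed BC: u(0) = 0 (Dirichlet) and u'(π) = -2 (Neumann). Define V = {v ∈ H^1(0, π) : v(0) = 0}. Then [u' v]_0^π = u'(π)·v(π) − u'(0)·0 = − 2·v(π).
Weak formulation: find u (satisfying any essential BC) such that ∫_0^π u'(x) v'(x) dx = ∫_0^π f v dx − 2·v(π) for all v ∈ V (Dirichlet at 0 absorbed into V; Neumann datum at x = π contributes the boundary term).
Substituting f(x) = 3*sin(x), the right-hand side is ∫_0^π (3*sin(x)) v dx − 2·v(π).


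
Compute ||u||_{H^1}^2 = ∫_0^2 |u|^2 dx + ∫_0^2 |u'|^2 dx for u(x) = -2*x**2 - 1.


||u||_{H^1}^2 = 1214/15

The H^1 norm (squared) on an interval (0, L) is
  ||u||_{H^1}^2 = ∫_0^L u(x)^2 dx + ∫_0^L u'(x)^2 dx.
Compute u'(x) = -4*x.
Then u(x)^2 = 4*x**4 + 4*x**2 + 1 and u'(x)^2 = 16*x**2.
Integrate each monomial from 0 to 2 using ∫_0^2 c·x^n dx = c·2^(n+1)/(n+1):
  ∫_0^2 u(x)^2 dx = ∫_0^2 (4*x^4 + 4*x^2 + 1) dx. Term by term:
    ∫_0^2 4*x^4 dx = 128/5;  ∫_0^2 4*x^2 dx = 32/3;  ∫_0^2 1 dx = 2.
  Sum: 128/5 + 32/3 + 2 = 574/15.
  ∫_0^2 u'(x)^2 dx = ∫_0^2 (16*x^2) dx. Term by term:
    ∫_0^2 16*x^2 dx = 128/3.
Adding: ||u||_{H^1}^2 = 574/15 + 128/3 = 1214/15.


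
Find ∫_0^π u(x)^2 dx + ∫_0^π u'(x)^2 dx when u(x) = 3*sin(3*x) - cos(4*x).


||u||_{H^1(0,π)}^2 = 612/7 + 107*π/2

u'(x) = 4*sin(4*x) + 9*cos(3*x).
Expand u² and (u')² and integrate term by term on (0, π), using: for integers n ≥ 1, ∫_0^π sin²(nx) dx = ∫_0^π cos²(nx) dx = π/2; for n ≠ n', ∫_0^π sin(nx)sin(n'x) dx = ∫_0^π cos(nx)cos(n'x) dx = 0; and by product-to-sum, ∫_0^π sin(nx)cos(n'x) dx = ½∫_0^π [sin((n+n')x) + sin((n−n')x)] dx, which is 0 when n+n' is even and 2n/(n²−n'²) when n+n' is odd (it need not vanish on (0, π)).
  u² squared terms: (-1)²·∫cos(4x)² dx = 1·π/2 = π/2;  (3)²·∫sin(3x)² dx = 9·π/2 = 9*π/2.
  u² cross terms: 2·(-1)·(3)·∫cos(4x)·sin(3x) dx = -6·(-6/7) = 36/7.
  So ∫_0^π u² dx = π/2 + 9*π/2 + 36/7 = 36/7 + 5*π.
  (u')² squared terms: (4)²·∫sin(4x)² dx = 16·π/2 = 8*π;  (9)²·∫cos(3x)² dx = 81·π/2 = 81*π/2.
  (u')² cross terms: 2·(4)·(9)·∫sin(4x)·cos(3x) dx = 72·(8/7) = 576/7.
  So ∫_0^π (u')² dx = 8*π + 81*π/2 + 576/7 = 576/7 + 97*π/2.
||u||_{H^1}^2 = (36/7 + 5*π) + (576/7 + 97*π/2) = 612/7 + 107*π/2.
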